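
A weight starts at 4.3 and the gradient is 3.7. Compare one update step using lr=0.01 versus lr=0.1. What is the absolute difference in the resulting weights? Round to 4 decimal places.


With lr=0.01: w_new = 4.3 - 0.01 * 3.7 = 4.263
With lr=0.1: w_new = 4.3 - 0.1 * 3.7 = 3.93
Absolute difference = |4.263 - 3.93|
= 0.3330

0.3330


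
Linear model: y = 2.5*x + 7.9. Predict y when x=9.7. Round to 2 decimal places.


y = 2.5 * 9.7 + (7.9)
= 24.25 + (7.9)
= 32.15

32.15


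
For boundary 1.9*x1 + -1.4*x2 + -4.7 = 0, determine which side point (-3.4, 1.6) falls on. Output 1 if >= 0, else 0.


Compute 1.9 * -3.4 + -1.4 * 1.6 + -4.7
= -6.46 + -2.24 + -4.7
= -13.4
Since -13.4 < 0, the point is on the negative side.

0


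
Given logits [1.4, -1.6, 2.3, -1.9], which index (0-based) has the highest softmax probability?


Softmax is a monotonic transformation, so it preserves the argmax.
We need to find the index of the maximum logit.
Index 0: 1.4
Index 1: -1.6
Index 2: 2.3
Index 3: -1.9
Maximum logit = 2.3 at index 2

2


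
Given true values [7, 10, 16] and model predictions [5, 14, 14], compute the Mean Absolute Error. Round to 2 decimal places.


Absolute errors: [2, 4, 2]
Sum of absolute errors = 8
MAE = 8 / 3 = 2.67

2.67


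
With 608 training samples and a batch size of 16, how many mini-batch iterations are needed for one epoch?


Iterations per epoch = dataset_size / batch_size
= 608 / 16
= 38

38


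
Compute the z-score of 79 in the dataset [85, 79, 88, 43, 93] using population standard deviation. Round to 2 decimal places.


Mean = (85 + 79 + 88 + 43 + 93) / 5 = 77.6
Variance = sum((x_i - mean)^2) / n = 319.84
Std = sqrt(319.84) = 17.8841
Z = (x - mean) / std
= (79 - 77.6) / 17.8841
= 1.4 / 17.8841
= 0.08

0.08


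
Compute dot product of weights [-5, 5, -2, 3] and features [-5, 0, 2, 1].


Element-wise products:
-5 * -5 = 25
5 * 0 = 0
-2 * 2 = -4
3 * 1 = 3
Sum = 25 + 0 + -4 + 3
= 24

24


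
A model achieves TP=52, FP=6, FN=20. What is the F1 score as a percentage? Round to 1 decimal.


Precision = TP / (TP + FP) = 52 / 58 = 0.8966
Recall = TP / (TP + FN) = 52 / 72 = 0.7222
F1 = 2 * P * R / (P + R)
= 2 * 0.8966 * 0.7222 / (0.8966 + 0.7222)
= 1.295 / 1.6188
= 0.8
As percentage: 80.0%

80.0


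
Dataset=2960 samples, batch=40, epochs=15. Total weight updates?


Iterations per epoch = 2960 / 40 = 74
Total updates = iterations_per_epoch * epochs
= 74 * 15
= 1110

1110


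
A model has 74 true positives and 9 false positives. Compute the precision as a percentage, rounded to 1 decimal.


Precision = TP / (TP + FP) * 100
= 74 / (74 + 9)
= 74 / 83
= 0.8916
= 89.2%

89.2


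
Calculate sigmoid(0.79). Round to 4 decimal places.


sigmoid(z) = 1 / (1 + exp(-z))
exp(-(0.79)) = exp(-0.79) = 0.4538
1 + 0.4538 = 1.4538
1 / 1.4538 = 0.6878

0.6878


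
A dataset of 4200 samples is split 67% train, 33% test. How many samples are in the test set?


Train samples = 4200 * 67% = 2814
Test samples = 4200 - 2814
= 1386

1386


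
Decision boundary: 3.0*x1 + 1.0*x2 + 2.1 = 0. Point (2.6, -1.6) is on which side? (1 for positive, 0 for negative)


Compute 3.0 * 2.6 + 1.0 * -1.6 + 2.1
= 7.8 + -1.6 + 2.1
= 8.3
Since 8.3 >= 0, the point is on the positive side.

1


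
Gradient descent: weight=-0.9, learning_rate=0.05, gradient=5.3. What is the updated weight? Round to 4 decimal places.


w_new = w_old - lr * gradient
= -0.9 - 0.05 * 5.3
= -0.9 - (0.265)
= -1.1650

-1.1650


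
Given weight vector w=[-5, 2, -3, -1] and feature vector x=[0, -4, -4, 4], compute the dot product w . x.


Element-wise products:
-5 * 0 = 0
2 * -4 = -8
-3 * -4 = 12
-1 * 4 = -4
Sum = 0 + -8 + 12 + -4
= 0

0


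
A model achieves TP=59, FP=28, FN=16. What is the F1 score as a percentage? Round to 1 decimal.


Precision = TP / (TP + FP) = 59 / 87 = 0.6782
Recall = TP / (TP + FN) = 59 / 75 = 0.7867
F1 = 2 * P * R / (P + R)
= 2 * 0.6782 * 0.7867 / (0.6782 + 0.7867)
= 1.067 / 1.4648
= 0.7284
As percentage: 72.8%

72.8


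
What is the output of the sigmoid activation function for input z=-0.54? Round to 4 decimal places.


sigmoid(z) = 1 / (1 + exp(-z))
exp(-(-0.54)) = exp(0.54) = 1.716
1 + 1.716 = 2.716
1 / 2.716 = 0.3682

0.3682


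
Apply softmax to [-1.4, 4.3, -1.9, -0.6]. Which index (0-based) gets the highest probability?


Softmax is a monotonic transformation, so it preserves the argmax.
We need to find the index of the maximum logit.
Index 0: -1.4
Index 1: 4.3
Index 2: -1.9
Index 3: -0.6
Maximum logit = 4.3 at index 1

1


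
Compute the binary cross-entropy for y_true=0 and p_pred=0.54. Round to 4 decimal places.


For y=0: Loss = -log(1-p)
= -log(1 - 0.54)
= -log(0.46)
= -(-0.7765)
= 0.7765

0.7765


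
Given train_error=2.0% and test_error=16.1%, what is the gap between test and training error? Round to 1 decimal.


Generalization gap = test_error - train_error
= 16.1 - 2.0
= 14.1%
A large gap suggests overfitting.

14.1


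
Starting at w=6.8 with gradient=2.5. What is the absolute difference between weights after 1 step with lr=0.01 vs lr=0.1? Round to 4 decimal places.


With lr=0.01: w_new = 6.8 - 0.01 * 2.5 = 6.775
With lr=0.1: w_new = 6.8 - 0.1 * 2.5 = 6.55
Absolute difference = |6.775 - 6.55|
= 0.2250

0.2250


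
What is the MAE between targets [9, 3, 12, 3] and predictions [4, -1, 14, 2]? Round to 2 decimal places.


Absolute errors: [5, 4, 2, 1]
Sum of absolute errors = 12
MAE = 12 / 4 = 3.00

3.00


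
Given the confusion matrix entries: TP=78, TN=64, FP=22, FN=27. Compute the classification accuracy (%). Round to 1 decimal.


Accuracy = (TP + TN) / (TP + TN + FP + FN) * 100
= (78 + 64) / (78 + 64 + 22 + 27)
= 142 / 191
= 0.7435
= 74.3%

74.3


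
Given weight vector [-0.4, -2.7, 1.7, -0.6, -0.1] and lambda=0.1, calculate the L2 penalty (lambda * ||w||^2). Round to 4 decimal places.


Squaring each weight:
(-0.4)^2 = 0.16
(-2.7)^2 = 7.29
1.7^2 = 2.89
(-0.6)^2 = 0.36
(-0.1)^2 = 0.01
Sum of squares = 10.71
Penalty = 0.1 * 10.71 = 1.0710

1.0710


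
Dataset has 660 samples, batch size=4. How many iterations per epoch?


Iterations per epoch = dataset_size / batch_size
= 660 / 4
= 165

165


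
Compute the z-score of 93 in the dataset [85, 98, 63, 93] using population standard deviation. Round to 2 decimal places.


Mean = (85 + 98 + 63 + 93) / 4 = 84.75
Variance = sum((x_i - mean)^2) / n = 179.1875
Std = sqrt(179.1875) = 13.3861
Z = (x - mean) / std
= (93 - 84.75) / 13.3861
= 8.25 / 13.3861
= 0.62

0.62


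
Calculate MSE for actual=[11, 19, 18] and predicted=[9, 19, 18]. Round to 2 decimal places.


Differences: [2, 0, 0]
Squared errors: [4, 0, 0]
Sum of squared errors = 4
MSE = 4 / 3 = 1.33

1.33


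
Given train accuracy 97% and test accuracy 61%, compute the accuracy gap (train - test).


Gap = train_accuracy - test_accuracy
= 97 - 61
= 36%
This large gap strongly indicates overfitting.

36


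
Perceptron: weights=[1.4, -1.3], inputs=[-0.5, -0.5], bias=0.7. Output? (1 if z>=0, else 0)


z = w . x + b
= 1.4*-0.5 + -1.3*-0.5 + 0.7
= -0.7 + 0.65 + 0.7
= -0.05 + 0.7
= 0.65
Since z = 0.65 >= 0, output = 1

1


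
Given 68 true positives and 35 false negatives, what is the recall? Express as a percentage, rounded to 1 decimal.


Recall = TP / (TP + FN) * 100
= 68 / (68 + 35)
= 68 / 103
= 0.6602
= 66.0%

66.0


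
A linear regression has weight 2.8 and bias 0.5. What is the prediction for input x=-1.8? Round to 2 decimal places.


y = 2.8 * -1.8 + (0.5)
= -5.04 + (0.5)
= -4.54

-4.54


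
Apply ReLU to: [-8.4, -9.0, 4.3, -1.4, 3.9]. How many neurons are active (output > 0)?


ReLU(x) = max(0, x) for each element:
ReLU(-8.4) = 0
ReLU(-9.0) = 0
ReLU(4.3) = 4.3
ReLU(-1.4) = 0
ReLU(3.9) = 3.9
Active neurons (>0): 2

2


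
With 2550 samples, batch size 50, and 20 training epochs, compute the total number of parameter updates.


Iterations per epoch = 2550 / 50 = 51
Total updates = iterations_per_epoch * epochs
= 51 * 20
= 1020

1020


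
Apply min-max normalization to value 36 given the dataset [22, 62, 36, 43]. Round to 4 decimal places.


Min = 22, Max = 62
Range = 62 - 22 = 40
Scaled = (x - min) / (max - min)
= (36 - 22) / 40
= 14 / 40
= 0.3500

0.3500


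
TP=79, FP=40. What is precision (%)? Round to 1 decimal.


Precision = TP / (TP + FP) * 100
= 79 / (79 + 40)
= 79 / 119
= 0.6639
= 66.4%

66.4


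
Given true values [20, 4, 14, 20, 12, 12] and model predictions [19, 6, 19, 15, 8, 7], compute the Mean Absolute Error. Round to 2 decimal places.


Absolute errors: [1, 2, 5, 5, 4, 5]
Sum of absolute errors = 22
MAE = 22 / 6 = 3.67

3.67


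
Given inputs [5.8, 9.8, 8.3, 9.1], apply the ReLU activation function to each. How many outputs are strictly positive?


ReLU(x) = max(0, x) for each element:
ReLU(5.8) = 5.8
ReLU(9.8) = 9.8
ReLU(8.3) = 8.3
ReLU(9.1) = 9.1
Active neurons (>0): 4

4


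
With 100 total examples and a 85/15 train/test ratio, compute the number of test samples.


Train samples = 100 * 85% = 85
Test samples = 100 - 85
= 15

15


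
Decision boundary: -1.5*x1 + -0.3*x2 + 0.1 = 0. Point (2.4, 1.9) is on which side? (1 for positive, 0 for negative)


Compute -1.5 * 2.4 + -0.3 * 1.9 + 0.1
= -3.6 + -0.57 + 0.1
= -4.07
Since -4.07 < 0, the point is on the negative side.

0


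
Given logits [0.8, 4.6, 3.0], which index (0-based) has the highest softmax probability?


Softmax is a monotonic transformation, so it preserves the argmax.
We need to find the index of the maximum logit.
Index 0: 0.8
Index 1: 4.6
Index 2: 3.0
Maximum logit = 4.6 at index 1

1


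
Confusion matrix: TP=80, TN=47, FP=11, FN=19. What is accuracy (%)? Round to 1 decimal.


Accuracy = (TP + TN) / (TP + TN + FP + FN) * 100
= (80 + 47) / (80 + 47 + 11 + 19)
= 127 / 157
= 0.8089
= 80.9%

80.9


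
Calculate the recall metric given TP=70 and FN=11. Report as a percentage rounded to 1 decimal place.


Recall = TP / (TP + FN) * 100
= 70 / (70 + 11)
= 70 / 81
= 0.8642
= 86.4%

86.4


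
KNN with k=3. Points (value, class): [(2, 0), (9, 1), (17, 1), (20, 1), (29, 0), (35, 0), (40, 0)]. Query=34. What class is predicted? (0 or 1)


Distances from query 34:
Point 35 (class 0): distance = 1
Point 29 (class 0): distance = 5
Point 40 (class 0): distance = 6
K=3 nearest neighbors: classes = [0, 0, 0]
Votes for class 1: 0 / 3
Majority vote => class 0

0


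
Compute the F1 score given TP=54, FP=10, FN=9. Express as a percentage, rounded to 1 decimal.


Precision = TP / (TP + FP) = 54 / 64 = 0.8438
Recall = TP / (TP + FN) = 54 / 63 = 0.8571
F1 = 2 * P * R / (P + R)
= 2 * 0.8438 * 0.8571 / (0.8438 + 0.8571)
= 1.4464 / 1.7009
= 0.8504
As percentage: 85.0%

85.0


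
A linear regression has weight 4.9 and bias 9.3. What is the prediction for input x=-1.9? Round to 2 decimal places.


y = 4.9 * -1.9 + (9.3)
= -9.31 + (9.3)
= -0.01

-0.01


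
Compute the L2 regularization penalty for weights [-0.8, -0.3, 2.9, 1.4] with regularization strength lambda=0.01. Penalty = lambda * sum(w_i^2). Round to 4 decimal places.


Squaring each weight:
(-0.8)^2 = 0.64
(-0.3)^2 = 0.09
2.9^2 = 8.41
1.4^2 = 1.96
Sum of squares = 11.1
Penalty = 0.01 * 11.1 = 0.1110

0.1110


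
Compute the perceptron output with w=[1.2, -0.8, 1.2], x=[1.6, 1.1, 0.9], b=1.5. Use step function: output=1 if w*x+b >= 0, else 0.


z = w . x + b
= 1.2*1.6 + -0.8*1.1 + 1.2*0.9 + 1.5
= 1.92 + -0.88 + 1.08 + 1.5
= 2.12 + 1.5
= 3.62
Since z = 3.62 >= 0, output = 1

1


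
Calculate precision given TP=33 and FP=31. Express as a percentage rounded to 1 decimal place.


Precision = TP / (TP + FP) * 100
= 33 / (33 + 31)
= 33 / 64
= 0.5156
= 51.6%

51.6


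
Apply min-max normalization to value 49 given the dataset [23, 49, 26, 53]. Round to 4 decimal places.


Min = 23, Max = 53
Range = 53 - 23 = 30
Scaled = (x - min) / (max - min)
= (49 - 23) / 30
= 26 / 30
= 0.8667

0.8667


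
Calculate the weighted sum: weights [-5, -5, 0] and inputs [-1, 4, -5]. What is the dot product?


Element-wise products:
-5 * -1 = 5
-5 * 4 = -20
0 * -5 = 0
Sum = 5 + -20 + 0
= -15

-15


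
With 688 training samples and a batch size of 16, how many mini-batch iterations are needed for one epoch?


Iterations per epoch = dataset_size / batch_size
= 688 / 16
= 43

43


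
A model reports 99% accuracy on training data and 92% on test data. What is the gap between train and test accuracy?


Gap = train_accuracy - test_accuracy
= 99 - 92
= 7%
This moderate gap may indicate mild overfitting.

7


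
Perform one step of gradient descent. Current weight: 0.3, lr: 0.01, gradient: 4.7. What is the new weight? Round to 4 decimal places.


w_new = w_old - lr * gradient
= 0.3 - 0.01 * 4.7
= 0.3 - (0.047)
= 0.2530

0.2530


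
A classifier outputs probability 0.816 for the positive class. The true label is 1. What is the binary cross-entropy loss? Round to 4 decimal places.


For y=1: Loss = -log(p)
= -log(0.816)
= -(-0.2033)
= 0.2033

0.2033


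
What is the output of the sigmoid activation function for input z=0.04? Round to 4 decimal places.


sigmoid(z) = 1 / (1 + exp(-z))
exp(-(0.04)) = exp(-0.04) = 0.9608
1 + 0.9608 = 1.9608
1 / 1.9608 = 0.5100

0.5100


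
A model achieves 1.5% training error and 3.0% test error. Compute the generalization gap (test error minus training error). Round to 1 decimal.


Generalization gap = test_error - train_error
= 3.0 - 1.5
= 1.5%
A small gap suggests good generalization.

1.5


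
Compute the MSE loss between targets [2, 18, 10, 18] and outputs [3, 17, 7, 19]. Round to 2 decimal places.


Differences: [-1, 1, 3, -1]
Squared errors: [1, 1, 9, 1]
Sum of squared errors = 12
MSE = 12 / 4 = 3.00

3.00


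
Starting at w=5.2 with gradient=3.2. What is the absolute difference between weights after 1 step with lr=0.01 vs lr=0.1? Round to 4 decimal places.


With lr=0.01: w_new = 5.2 - 0.01 * 3.2 = 5.168
With lr=0.1: w_new = 5.2 - 0.1 * 3.2 = 4.88
Absolute difference = |5.168 - 4.88|
= 0.2880

0.2880


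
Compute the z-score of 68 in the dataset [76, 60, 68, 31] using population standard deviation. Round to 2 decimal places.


Mean = (76 + 60 + 68 + 31) / 4 = 58.75
Variance = sum((x_i - mean)^2) / n = 288.6875
Std = sqrt(288.6875) = 16.9908
Z = (x - mean) / std
= (68 - 58.75) / 16.9908
= 9.25 / 16.9908
= 0.54

0.54


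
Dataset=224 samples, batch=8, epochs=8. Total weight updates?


Iterations per epoch = 224 / 8 = 28
Total updates = iterations_per_epoch * epochs
= 28 * 8
= 224

224


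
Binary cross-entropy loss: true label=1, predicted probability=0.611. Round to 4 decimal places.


For y=1: Loss = -log(p)
= -log(0.611)
= -(-0.4927)
= 0.4927

0.4927


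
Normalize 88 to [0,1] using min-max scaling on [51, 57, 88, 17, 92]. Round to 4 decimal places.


Min = 17, Max = 92
Range = 92 - 17 = 75
Scaled = (x - min) / (max - min)
= (88 - 17) / 75
= 71 / 75
= 0.9467

0.9467


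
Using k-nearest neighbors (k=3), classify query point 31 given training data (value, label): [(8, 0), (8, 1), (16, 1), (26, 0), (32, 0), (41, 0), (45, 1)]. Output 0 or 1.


Distances from query 31:
Point 32 (class 0): distance = 1
Point 26 (class 0): distance = 5
Point 41 (class 0): distance = 10
K=3 nearest neighbors: classes = [0, 0, 0]
Votes for class 1: 0 / 3
Majority vote => class 0

0


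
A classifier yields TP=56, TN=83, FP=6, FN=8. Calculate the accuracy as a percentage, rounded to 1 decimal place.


Accuracy = (TP + TN) / (TP + TN + FP + FN) * 100
= (56 + 83) / (56 + 83 + 6 + 8)
= 139 / 153
= 0.9085
= 90.8%

90.8


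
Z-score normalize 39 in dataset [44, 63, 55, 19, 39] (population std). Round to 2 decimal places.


Mean = (44 + 63 + 55 + 19 + 39) / 5 = 44.0
Variance = sum((x_i - mean)^2) / n = 226.4
Std = sqrt(226.4) = 15.0466
Z = (x - mean) / std
= (39 - 44.0) / 15.0466
= -5.0 / 15.0466
= -0.33

-0.33


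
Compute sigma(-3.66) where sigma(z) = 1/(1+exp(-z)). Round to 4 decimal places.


sigmoid(z) = 1 / (1 + exp(-z))
exp(-(-3.66)) = exp(3.66) = 38.8613
1 + 38.8613 = 39.8613
1 / 39.8613 = 0.0251

0.0251


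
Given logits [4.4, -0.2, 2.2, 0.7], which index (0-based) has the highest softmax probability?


Softmax is a monotonic transformation, so it preserves the argmax.
We need to find the index of the maximum logit.
Index 0: 4.4
Index 1: -0.2
Index 2: 2.2
Index 3: 0.7
Maximum logit = 4.4 at index 0

0


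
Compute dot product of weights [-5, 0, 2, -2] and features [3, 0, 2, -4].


Element-wise products:
-5 * 3 = -15
0 * 0 = 0
2 * 2 = 4
-2 * -4 = 8
Sum = -15 + 0 + 4 + 8
= -3

-3


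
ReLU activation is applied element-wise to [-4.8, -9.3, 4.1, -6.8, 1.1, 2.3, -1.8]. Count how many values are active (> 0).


ReLU(x) = max(0, x) for each element:
ReLU(-4.8) = 0
ReLU(-9.3) = 0
ReLU(4.1) = 4.1
ReLU(-6.8) = 0
ReLU(1.1) = 1.1
ReLU(2.3) = 2.3
ReLU(-1.8) = 0
Active neurons (>0): 3

3


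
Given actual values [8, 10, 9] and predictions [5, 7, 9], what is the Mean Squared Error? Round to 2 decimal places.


Differences: [3, 3, 0]
Squared errors: [9, 9, 0]
Sum of squared errors = 18
MSE = 18 / 3 = 6.00

6.00


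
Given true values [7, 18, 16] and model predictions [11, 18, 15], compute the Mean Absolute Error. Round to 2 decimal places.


Absolute errors: [4, 0, 1]
Sum of absolute errors = 5
MAE = 5 / 3 = 1.67

1.67


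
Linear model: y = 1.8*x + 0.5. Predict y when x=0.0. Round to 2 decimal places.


y = 1.8 * 0.0 + (0.5)
= 0.0 + (0.5)
= 0.50

0.50


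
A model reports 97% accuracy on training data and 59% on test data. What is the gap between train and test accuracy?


Gap = train_accuracy - test_accuracy
= 97 - 59
= 38%
This large gap strongly indicates overfitting.

38


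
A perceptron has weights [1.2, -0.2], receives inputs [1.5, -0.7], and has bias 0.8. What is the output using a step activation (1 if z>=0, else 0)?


z = w . x + b
= 1.2*1.5 + -0.2*-0.7 + 0.8
= 1.8 + 0.14 + 0.8
= 1.94 + 0.8
= 2.74
Since z = 2.74 >= 0, output = 1

1


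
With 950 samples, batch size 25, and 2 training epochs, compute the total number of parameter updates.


Iterations per epoch = 950 / 25 = 38
Total updates = iterations_per_epoch * epochs
= 38 * 2
= 76

76


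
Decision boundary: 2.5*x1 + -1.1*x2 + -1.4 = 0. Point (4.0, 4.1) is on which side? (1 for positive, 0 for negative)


Compute 2.5 * 4.0 + -1.1 * 4.1 + -1.4
= 10.0 + -4.51 + -1.4
= 4.09
Since 4.09 >= 0, the point is on the positive side.

1


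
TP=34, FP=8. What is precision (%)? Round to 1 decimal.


Precision = TP / (TP + FP) * 100
= 34 / (34 + 8)
= 34 / 42
= 0.8095
= 81.0%

81.0


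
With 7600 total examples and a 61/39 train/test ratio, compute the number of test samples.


Train samples = 7600 * 61% = 4636
Test samples = 7600 - 4636
= 2964

2964


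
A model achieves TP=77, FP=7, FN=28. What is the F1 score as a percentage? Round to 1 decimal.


Precision = TP / (TP + FP) = 77 / 84 = 0.9167
Recall = TP / (TP + FN) = 77 / 105 = 0.7333
F1 = 2 * P * R / (P + R)
= 2 * 0.9167 * 0.7333 / (0.9167 + 0.7333)
= 1.3444 / 1.65
= 0.8148
As percentage: 81.5%

81.5


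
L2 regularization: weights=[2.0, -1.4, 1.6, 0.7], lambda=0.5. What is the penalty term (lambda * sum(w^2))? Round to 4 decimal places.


Squaring each weight:
2.0^2 = 4.0
(-1.4)^2 = 1.96
1.6^2 = 2.56
0.7^2 = 0.49
Sum of squares = 9.01
Penalty = 0.5 * 9.01 = 4.5050

4.5050


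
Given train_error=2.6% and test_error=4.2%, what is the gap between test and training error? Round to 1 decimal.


Generalization gap = test_error - train_error
= 4.2 - 2.6
= 1.6%
A small gap suggests good generalization.

1.6


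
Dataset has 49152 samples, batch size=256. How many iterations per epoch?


Iterations per epoch = dataset_size / batch_size
= 49152 / 256
= 192

192


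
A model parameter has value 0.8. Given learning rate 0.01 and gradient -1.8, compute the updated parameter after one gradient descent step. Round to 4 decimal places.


w_new = w_old - lr * gradient
= 0.8 - 0.01 * -1.8
= 0.8 - (-0.018)
= 0.8180

0.8180


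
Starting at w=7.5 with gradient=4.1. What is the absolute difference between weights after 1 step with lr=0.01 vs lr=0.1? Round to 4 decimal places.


With lr=0.01: w_new = 7.5 - 0.01 * 4.1 = 7.459
With lr=0.1: w_new = 7.5 - 0.1 * 4.1 = 7.09
Absolute difference = |7.459 - 7.09|
= 0.3690

0.3690


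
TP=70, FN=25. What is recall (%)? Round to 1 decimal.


Recall = TP / (TP + FN) * 100
= 70 / (70 + 25)
= 70 / 95
= 0.7368
= 73.7%

73.7


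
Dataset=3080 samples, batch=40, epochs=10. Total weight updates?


Iterations per epoch = 3080 / 40 = 77
Total updates = iterations_per_epoch * epochs
= 77 * 10
= 770

770


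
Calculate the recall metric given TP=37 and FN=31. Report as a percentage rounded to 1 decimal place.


Recall = TP / (TP + FN) * 100
= 37 / (37 + 31)
= 37 / 68
= 0.5441
= 54.4%

54.4


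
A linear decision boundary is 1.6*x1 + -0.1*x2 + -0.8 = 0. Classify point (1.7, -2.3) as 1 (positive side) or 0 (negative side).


Compute 1.6 * 1.7 + -0.1 * -2.3 + -0.8
= 2.72 + 0.23 + -0.8
= 2.15
Since 2.15 >= 0, the point is on the positive side.

1


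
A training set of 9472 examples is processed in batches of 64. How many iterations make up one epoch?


Iterations per epoch = dataset_size / batch_size
= 9472 / 64
= 148

148


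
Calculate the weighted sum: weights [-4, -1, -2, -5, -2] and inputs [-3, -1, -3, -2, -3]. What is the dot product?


Element-wise products:
-4 * -3 = 12
-1 * -1 = 1
-2 * -3 = 6
-5 * -2 = 10
-2 * -3 = 6
Sum = 12 + 1 + 6 + 10 + 6
= 35

35


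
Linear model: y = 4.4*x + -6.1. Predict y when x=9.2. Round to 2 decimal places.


y = 4.4 * 9.2 + (-6.1)
= 40.48 + (-6.1)
= 34.38

34.38


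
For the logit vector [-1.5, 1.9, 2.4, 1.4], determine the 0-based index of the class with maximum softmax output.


Softmax is a monotonic transformation, so it preserves the argmax.
We need to find the index of the maximum logit.
Index 0: -1.5
Index 1: 1.9
Index 2: 2.4
Index 3: 1.4
Maximum logit = 2.4 at index 2

2


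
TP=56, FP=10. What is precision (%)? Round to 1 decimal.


Precision = TP / (TP + FP) * 100
= 56 / (56 + 10)
= 56 / 66
= 0.8485
= 84.8%

84.8


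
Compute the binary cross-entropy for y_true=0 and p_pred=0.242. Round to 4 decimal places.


For y=0: Loss = -log(1-p)
= -log(1 - 0.242)
= -log(0.758)
= -(-0.2771)
= 0.2771

0.2771


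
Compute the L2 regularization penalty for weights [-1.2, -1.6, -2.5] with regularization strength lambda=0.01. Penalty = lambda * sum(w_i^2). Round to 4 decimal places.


Squaring each weight:
(-1.2)^2 = 1.44
(-1.6)^2 = 2.56
(-2.5)^2 = 6.25
Sum of squares = 10.25
Penalty = 0.01 * 10.25 = 0.1025

0.1025


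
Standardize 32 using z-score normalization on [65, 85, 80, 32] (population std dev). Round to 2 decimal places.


Mean = (65 + 85 + 80 + 32) / 4 = 65.5
Variance = sum((x_i - mean)^2) / n = 428.25
Std = sqrt(428.25) = 20.6942
Z = (x - mean) / std
= (32 - 65.5) / 20.6942
= -33.5 / 20.6942
= -1.62

-1.62


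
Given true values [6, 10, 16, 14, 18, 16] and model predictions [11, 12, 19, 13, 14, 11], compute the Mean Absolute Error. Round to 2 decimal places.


Absolute errors: [5, 2, 3, 1, 4, 5]
Sum of absolute errors = 20
MAE = 20 / 6 = 3.33

3.33


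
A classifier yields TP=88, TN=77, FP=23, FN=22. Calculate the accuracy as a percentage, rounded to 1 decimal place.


Accuracy = (TP + TN) / (TP + TN + FP + FN) * 100
= (88 + 77) / (88 + 77 + 23 + 22)
= 165 / 210
= 0.7857
= 78.6%

78.6


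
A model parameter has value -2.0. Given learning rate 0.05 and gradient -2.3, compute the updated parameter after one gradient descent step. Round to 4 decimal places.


w_new = w_old - lr * gradient
= -2.0 - 0.05 * -2.3
= -2.0 - (-0.115)
= -1.8850

-1.8850


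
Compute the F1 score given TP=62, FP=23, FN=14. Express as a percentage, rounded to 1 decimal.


Precision = TP / (TP + FP) = 62 / 85 = 0.7294
Recall = TP / (TP + FN) = 62 / 76 = 0.8158
F1 = 2 * P * R / (P + R)
= 2 * 0.7294 * 0.8158 / (0.7294 + 0.8158)
= 1.1901 / 1.5452
= 0.7702
As percentage: 77.0%

77.0


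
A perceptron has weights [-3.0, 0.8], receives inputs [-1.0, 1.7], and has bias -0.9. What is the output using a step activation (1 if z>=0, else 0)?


z = w . x + b
= -3.0*-1.0 + 0.8*1.7 + -0.9
= 3.0 + 1.36 + -0.9
= 4.36 + -0.9
= 3.46
Since z = 3.46 >= 0, output = 1

1


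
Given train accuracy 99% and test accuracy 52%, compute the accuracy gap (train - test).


Gap = train_accuracy - test_accuracy
= 99 - 52
= 47%
This large gap strongly indicates overfitting.

47


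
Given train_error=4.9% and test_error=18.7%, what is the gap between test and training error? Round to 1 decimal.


Generalization gap = test_error - train_error
= 18.7 - 4.9
= 13.8%
A large gap suggests overfitting.

13.8


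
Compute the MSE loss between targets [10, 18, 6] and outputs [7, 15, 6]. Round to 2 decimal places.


Differences: [3, 3, 0]
Squared errors: [9, 9, 0]
Sum of squared errors = 18
MSE = 18 / 3 = 6.00

6.00


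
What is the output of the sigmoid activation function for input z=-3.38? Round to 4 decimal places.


sigmoid(z) = 1 / (1 + exp(-z))
exp(-(-3.38)) = exp(3.38) = 29.3708
1 + 29.3708 = 30.3708
1 / 30.3708 = 0.0329

0.0329


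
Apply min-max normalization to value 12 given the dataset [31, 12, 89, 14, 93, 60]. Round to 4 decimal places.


Min = 12, Max = 93
Range = 93 - 12 = 81
Scaled = (x - min) / (max - min)
= (12 - 12) / 81
= 0 / 81
= 0.0000

0.0000


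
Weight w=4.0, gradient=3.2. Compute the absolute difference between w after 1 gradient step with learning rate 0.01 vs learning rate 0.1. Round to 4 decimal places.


With lr=0.01: w_new = 4.0 - 0.01 * 3.2 = 3.968
With lr=0.1: w_new = 4.0 - 0.1 * 3.2 = 3.68
Absolute difference = |3.968 - 3.68|
= 0.2880

0.2880


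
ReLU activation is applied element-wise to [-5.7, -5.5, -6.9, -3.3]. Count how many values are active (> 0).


ReLU(x) = max(0, x) for each element:
ReLU(-5.7) = 0
ReLU(-5.5) = 0
ReLU(-6.9) = 0
ReLU(-3.3) = 0
Active neurons (>0): 0

0


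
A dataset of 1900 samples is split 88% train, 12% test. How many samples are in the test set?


Train samples = 1900 * 88% = 1672
Test samples = 1900 - 1672
= 228

228


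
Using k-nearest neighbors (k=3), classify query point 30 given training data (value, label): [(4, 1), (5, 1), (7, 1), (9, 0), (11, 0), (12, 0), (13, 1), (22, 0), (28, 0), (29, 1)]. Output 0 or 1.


Distances from query 30:
Point 29 (class 1): distance = 1
Point 28 (class 0): distance = 2
Point 22 (class 0): distance = 8
K=3 nearest neighbors: classes = [1, 0, 0]
Votes for class 1: 1 / 3
Majority vote => class 0

0


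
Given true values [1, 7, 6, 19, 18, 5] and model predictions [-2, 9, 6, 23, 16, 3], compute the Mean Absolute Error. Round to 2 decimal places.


Absolute errors: [3, 2, 0, 4, 2, 2]
Sum of absolute errors = 13
MAE = 13 / 6 = 2.17

2.17


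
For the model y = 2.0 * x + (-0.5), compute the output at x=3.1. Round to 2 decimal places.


y = 2.0 * 3.1 + (-0.5)
= 6.2 + (-0.5)
= 5.70

5.70


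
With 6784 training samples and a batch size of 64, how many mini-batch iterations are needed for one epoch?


Iterations per epoch = dataset_size / batch_size
= 6784 / 64
= 106

106


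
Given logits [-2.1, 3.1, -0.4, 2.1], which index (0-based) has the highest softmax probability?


Softmax is a monotonic transformation, so it preserves the argmax.
We need to find the index of the maximum logit.
Index 0: -2.1
Index 1: 3.1
Index 2: -0.4
Index 3: 2.1
Maximum logit = 3.1 at index 1

1


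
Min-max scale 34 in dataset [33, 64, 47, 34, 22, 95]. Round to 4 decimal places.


Min = 22, Max = 95
Range = 95 - 22 = 73
Scaled = (x - min) / (max - min)
= (34 - 22) / 73
= 12 / 73
= 0.1644

0.1644


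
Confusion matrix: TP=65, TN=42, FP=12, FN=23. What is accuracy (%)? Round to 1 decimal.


Accuracy = (TP + TN) / (TP + TN + FP + FN) * 100
= (65 + 42) / (65 + 42 + 12 + 23)
= 107 / 142
= 0.7535
= 75.4%

75.4


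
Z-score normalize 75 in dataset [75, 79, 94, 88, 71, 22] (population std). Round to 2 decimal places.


Mean = (75 + 79 + 94 + 88 + 71 + 22) / 6 = 71.5
Variance = sum((x_i - mean)^2) / n = 549.5833
Std = sqrt(549.5833) = 23.4432
Z = (x - mean) / std
= (75 - 71.5) / 23.4432
= 3.5 / 23.4432
= 0.15

0.15


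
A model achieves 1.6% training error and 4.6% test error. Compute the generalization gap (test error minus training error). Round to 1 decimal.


Generalization gap = test_error - train_error
= 4.6 - 1.6
= 3.0%
A moderate gap.

3.0


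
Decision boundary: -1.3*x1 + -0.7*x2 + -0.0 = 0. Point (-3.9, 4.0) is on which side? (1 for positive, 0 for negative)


Compute -1.3 * -3.9 + -0.7 * 4.0 + -0.0
= 5.07 + -2.8 + -0.0
= 2.27
Since 2.27 >= 0, the point is on the positive side.

1


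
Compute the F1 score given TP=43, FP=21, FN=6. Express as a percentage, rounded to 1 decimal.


Precision = TP / (TP + FP) = 43 / 64 = 0.6719
Recall = TP / (TP + FN) = 43 / 49 = 0.8776
F1 = 2 * P * R / (P + R)
= 2 * 0.6719 * 0.8776 / (0.6719 + 0.8776)
= 1.1792 / 1.5494
= 0.7611
As percentage: 76.1%

76.1


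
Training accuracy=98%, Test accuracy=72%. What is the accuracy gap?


Gap = train_accuracy - test_accuracy
= 98 - 72
= 26%
This large gap strongly indicates overfitting.

26


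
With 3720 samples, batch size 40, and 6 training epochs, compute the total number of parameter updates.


Iterations per epoch = 3720 / 40 = 93
Total updates = iterations_per_epoch * epochs
= 93 * 6
= 558

558


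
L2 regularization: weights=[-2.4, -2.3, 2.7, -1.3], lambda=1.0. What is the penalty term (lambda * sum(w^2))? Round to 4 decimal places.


Squaring each weight:
(-2.4)^2 = 5.76
(-2.3)^2 = 5.29
2.7^2 = 7.29
(-1.3)^2 = 1.69
Sum of squares = 20.03
Penalty = 1.0 * 20.03 = 20.0300

20.0300


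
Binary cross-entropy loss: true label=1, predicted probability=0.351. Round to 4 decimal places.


For y=1: Loss = -log(p)
= -log(0.351)
= -(-1.047)
= 1.0470

1.0470


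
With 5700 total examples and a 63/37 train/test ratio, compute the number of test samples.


Train samples = 5700 * 63% = 3591
Test samples = 5700 - 3591
= 2109

2109


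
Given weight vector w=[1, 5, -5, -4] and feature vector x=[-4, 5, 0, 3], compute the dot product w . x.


Element-wise products:
1 * -4 = -4
5 * 5 = 25
-5 * 0 = 0
-4 * 3 = -12
Sum = -4 + 25 + 0 + -12
= 9

9


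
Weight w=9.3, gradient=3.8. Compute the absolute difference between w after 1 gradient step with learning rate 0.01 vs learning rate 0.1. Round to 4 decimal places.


With lr=0.01: w_new = 9.3 - 0.01 * 3.8 = 9.262
With lr=0.1: w_new = 9.3 - 0.1 * 3.8 = 8.92
Absolute difference = |9.262 - 8.92|
= 0.3420

0.3420


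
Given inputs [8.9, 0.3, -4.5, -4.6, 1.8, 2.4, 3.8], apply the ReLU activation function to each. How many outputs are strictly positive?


ReLU(x) = max(0, x) for each element:
ReLU(8.9) = 8.9
ReLU(0.3) = 0.3
ReLU(-4.5) = 0
ReLU(-4.6) = 0
ReLU(1.8) = 1.8
ReLU(2.4) = 2.4
ReLU(3.8) = 3.8
Active neurons (>0): 5

5


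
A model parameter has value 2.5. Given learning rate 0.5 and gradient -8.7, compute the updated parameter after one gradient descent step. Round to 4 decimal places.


w_new = w_old - lr * gradient
= 2.5 - 0.5 * -8.7
= 2.5 - (-4.35)
= 6.8500

6.8500


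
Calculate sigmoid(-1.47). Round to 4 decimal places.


sigmoid(z) = 1 / (1 + exp(-z))
exp(-(-1.47)) = exp(1.47) = 4.3492
1 + 4.3492 = 5.3492
1 / 5.3492 = 0.1869

0.1869


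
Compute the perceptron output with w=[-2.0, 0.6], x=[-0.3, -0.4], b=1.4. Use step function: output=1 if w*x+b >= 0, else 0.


z = w . x + b
= -2.0*-0.3 + 0.6*-0.4 + 1.4
= 0.6 + -0.24 + 1.4
= 0.36 + 1.4
= 1.76
Since z = 1.76 >= 0, output = 1

1


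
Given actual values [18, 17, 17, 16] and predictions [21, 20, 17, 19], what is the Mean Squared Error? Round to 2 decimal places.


Differences: [-3, -3, 0, -3]
Squared errors: [9, 9, 0, 9]
Sum of squared errors = 27
MSE = 27 / 4 = 6.75

6.75


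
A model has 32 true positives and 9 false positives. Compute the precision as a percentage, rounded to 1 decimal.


Precision = TP / (TP + FP) * 100
= 32 / (32 + 9)
= 32 / 41
= 0.7805
= 78.0%

78.0


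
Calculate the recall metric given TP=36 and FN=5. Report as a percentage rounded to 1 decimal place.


Recall = TP / (TP + FN) * 100
= 36 / (36 + 5)
= 36 / 41
= 0.878
= 87.8%

87.8


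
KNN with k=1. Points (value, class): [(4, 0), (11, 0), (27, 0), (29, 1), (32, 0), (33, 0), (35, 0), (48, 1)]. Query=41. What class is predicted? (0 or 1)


Distances from query 41:
Point 35 (class 0): distance = 6
K=1 nearest neighbors: classes = [0]
Votes for class 1: 0 / 1
Majority vote => class 0

0


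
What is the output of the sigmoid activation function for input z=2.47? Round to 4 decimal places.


sigmoid(z) = 1 / (1 + exp(-z))
exp(-(2.47)) = exp(-2.47) = 0.0846
1 + 0.0846 = 1.0846
1 / 1.0846 = 0.9220

0.9220


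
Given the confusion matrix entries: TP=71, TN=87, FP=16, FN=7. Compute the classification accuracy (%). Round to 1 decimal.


Accuracy = (TP + TN) / (TP + TN + FP + FN) * 100
= (71 + 87) / (71 + 87 + 16 + 7)
= 158 / 181
= 0.8729
= 87.3%

87.3


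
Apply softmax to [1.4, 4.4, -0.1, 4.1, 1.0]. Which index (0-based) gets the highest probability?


Softmax is a monotonic transformation, so it preserves the argmax.
We need to find the index of the maximum logit.
Index 0: 1.4
Index 1: 4.4
Index 2: -0.1
Index 3: 4.1
Index 4: 1.0
Maximum logit = 4.4 at index 1

1


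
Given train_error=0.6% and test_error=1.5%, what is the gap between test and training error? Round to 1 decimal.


Generalization gap = test_error - train_error
= 1.5 - 0.6
= 0.9%
A small gap suggests good generalization.

0.9


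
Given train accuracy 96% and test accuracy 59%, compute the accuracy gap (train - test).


Gap = train_accuracy - test_accuracy
= 96 - 59
= 37%
This large gap strongly indicates overfitting.

37


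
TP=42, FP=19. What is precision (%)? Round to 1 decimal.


Precision = TP / (TP + FP) * 100
= 42 / (42 + 19)
= 42 / 61
= 0.6885
= 68.9%

68.9


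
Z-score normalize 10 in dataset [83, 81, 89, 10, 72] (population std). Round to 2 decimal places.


Mean = (83 + 81 + 89 + 10 + 72) / 5 = 67.0
Variance = sum((x_i - mean)^2) / n = 842.0
Std = sqrt(842.0) = 29.0172
Z = (x - mean) / std
= (10 - 67.0) / 29.0172
= -57.0 / 29.0172
= -1.96

-1.96


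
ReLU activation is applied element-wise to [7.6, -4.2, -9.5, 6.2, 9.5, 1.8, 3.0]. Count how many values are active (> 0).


ReLU(x) = max(0, x) for each element:
ReLU(7.6) = 7.6
ReLU(-4.2) = 0
ReLU(-9.5) = 0
ReLU(6.2) = 6.2
ReLU(9.5) = 9.5
ReLU(1.8) = 1.8
ReLU(3.0) = 3.0
Active neurons (>0): 5

5


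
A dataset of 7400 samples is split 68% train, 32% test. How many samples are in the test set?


Train samples = 7400 * 68% = 5032
Test samples = 7400 - 5032
= 2368

2368


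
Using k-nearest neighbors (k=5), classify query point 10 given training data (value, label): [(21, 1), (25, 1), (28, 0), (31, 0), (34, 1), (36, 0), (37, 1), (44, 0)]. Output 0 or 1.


Distances from query 10:
Point 21 (class 1): distance = 11
Point 25 (class 1): distance = 15
Point 28 (class 0): distance = 18
Point 31 (class 0): distance = 21
Point 34 (class 1): distance = 24
K=5 nearest neighbors: classes = [1, 1, 0, 0, 1]
Votes for class 1: 3 / 5
Majority vote => class 1

1


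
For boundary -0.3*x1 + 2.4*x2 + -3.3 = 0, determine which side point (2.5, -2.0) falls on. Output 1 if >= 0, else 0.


Compute -0.3 * 2.5 + 2.4 * -2.0 + -3.3
= -0.75 + -4.8 + -3.3
= -8.85
Since -8.85 < 0, the point is on the negative side.

0


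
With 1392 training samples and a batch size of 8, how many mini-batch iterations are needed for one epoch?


Iterations per epoch = dataset_size / batch_size
= 1392 / 8
= 174

174


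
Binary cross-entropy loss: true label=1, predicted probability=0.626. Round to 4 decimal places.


For y=1: Loss = -log(p)
= -log(0.626)
= -(-0.4684)
= 0.4684

0.4684


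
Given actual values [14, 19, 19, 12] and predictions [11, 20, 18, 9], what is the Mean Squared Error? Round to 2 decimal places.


Differences: [3, -1, 1, 3]
Squared errors: [9, 1, 1, 9]
Sum of squared errors = 20
MSE = 20 / 4 = 5.00

5.00


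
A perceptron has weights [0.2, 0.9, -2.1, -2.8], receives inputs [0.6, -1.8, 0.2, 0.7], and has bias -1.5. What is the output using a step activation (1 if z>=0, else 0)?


z = w . x + b
= 0.2*0.6 + 0.9*-1.8 + -2.1*0.2 + -2.8*0.7 + -1.5
= 0.12 + -1.62 + -0.42 + -1.96 + -1.5
= -3.88 + -1.5
= -5.38
Since z = -5.38 < 0, output = 0

0


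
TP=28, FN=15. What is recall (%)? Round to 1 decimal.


Recall = TP / (TP + FN) * 100
= 28 / (28 + 15)
= 28 / 43
= 0.6512
= 65.1%

65.1


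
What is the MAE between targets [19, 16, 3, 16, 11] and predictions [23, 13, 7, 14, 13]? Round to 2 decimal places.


Absolute errors: [4, 3, 4, 2, 2]
Sum of absolute errors = 15
MAE = 15 / 5 = 3.00

3.00


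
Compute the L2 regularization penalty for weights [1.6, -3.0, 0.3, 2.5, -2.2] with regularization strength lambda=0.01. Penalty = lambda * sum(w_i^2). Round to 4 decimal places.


Squaring each weight:
1.6^2 = 2.56
(-3.0)^2 = 9.0
0.3^2 = 0.09
2.5^2 = 6.25
(-2.2)^2 = 4.84
Sum of squares = 22.74
Penalty = 0.01 * 22.74 = 0.2274

0.2274


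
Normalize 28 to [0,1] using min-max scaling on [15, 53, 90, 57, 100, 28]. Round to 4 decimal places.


Min = 15, Max = 100
Range = 100 - 15 = 85
Scaled = (x - min) / (max - min)
= (28 - 15) / 85
= 13 / 85
= 0.1529

0.1529


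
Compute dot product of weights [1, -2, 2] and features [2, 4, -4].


Element-wise products:
1 * 2 = 2
-2 * 4 = -8
2 * -4 = -8
Sum = 2 + -8 + -8
= -14

-14


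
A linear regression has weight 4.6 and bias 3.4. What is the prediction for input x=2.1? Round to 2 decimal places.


y = 4.6 * 2.1 + (3.4)
= 9.66 + (3.4)
= 13.06

13.06


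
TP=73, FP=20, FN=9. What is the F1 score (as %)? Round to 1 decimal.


Precision = TP / (TP + FP) = 73 / 93 = 0.7849
Recall = TP / (TP + FN) = 73 / 82 = 0.8902
F1 = 2 * P * R / (P + R)
= 2 * 0.7849 * 0.8902 / (0.7849 + 0.8902)
= 1.3976 / 1.6752
= 0.8343
As percentage: 83.4%

83.4


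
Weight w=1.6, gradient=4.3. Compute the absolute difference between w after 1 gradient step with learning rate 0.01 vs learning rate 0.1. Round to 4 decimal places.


With lr=0.01: w_new = 1.6 - 0.01 * 4.3 = 1.557
With lr=0.1: w_new = 1.6 - 0.1 * 4.3 = 1.17
Absolute difference = |1.557 - 1.17|
= 0.3870

0.3870


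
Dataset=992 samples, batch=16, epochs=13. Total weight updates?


Iterations per epoch = 992 / 16 = 62
Total updates = iterations_per_epoch * epochs
= 62 * 13
= 806

806


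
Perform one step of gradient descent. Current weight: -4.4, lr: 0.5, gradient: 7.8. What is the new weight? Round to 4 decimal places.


w_new = w_old - lr * gradient
= -4.4 - 0.5 * 7.8
= -4.4 - (3.9)
= -8.3000

-8.3000


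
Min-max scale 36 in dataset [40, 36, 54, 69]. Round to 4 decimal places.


Min = 36, Max = 69
Range = 69 - 36 = 33
Scaled = (x - min) / (max - min)
= (36 - 36) / 33
= 0 / 33
= 0.0000

0.0000


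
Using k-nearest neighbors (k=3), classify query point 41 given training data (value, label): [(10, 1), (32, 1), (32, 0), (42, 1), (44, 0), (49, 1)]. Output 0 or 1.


Distances from query 41:
Point 42 (class 1): distance = 1
Point 44 (class 0): distance = 3
Point 49 (class 1): distance = 8
K=3 nearest neighbors: classes = [1, 0, 1]
Votes for class 1: 2 / 3
Majority vote => class 1

1


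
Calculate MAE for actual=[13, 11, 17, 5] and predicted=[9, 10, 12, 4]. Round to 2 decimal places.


Absolute errors: [4, 1, 5, 1]
Sum of absolute errors = 11
MAE = 11 / 4 = 2.75

2.75
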